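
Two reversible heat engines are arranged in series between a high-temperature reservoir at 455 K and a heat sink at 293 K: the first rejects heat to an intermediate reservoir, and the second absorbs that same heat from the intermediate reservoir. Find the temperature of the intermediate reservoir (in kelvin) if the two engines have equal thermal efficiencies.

Equal efficiencies require 1 − T_m/T_H = 1 − T_C/T_m, i.e. T_m/T_H = T_C/T_m, so T_m = √(T_H·T_C) = √(455.00 × 293.00) = 365 K.

T_m ≈ 365 K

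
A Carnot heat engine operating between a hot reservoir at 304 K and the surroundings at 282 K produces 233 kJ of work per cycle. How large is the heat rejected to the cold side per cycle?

Q_C ≈ 2987 kJ

The Carnot efficiency is η = 1 − T_C/T_H = 1 − 282.00/304.00 = 0.0724.
Since Q_C/Q_H = T_C/T_H and Q_H = W/η, Q_C = W·T_C/(T_H − T_C) = 233 × 282.00/22.00 = 2987 kJ.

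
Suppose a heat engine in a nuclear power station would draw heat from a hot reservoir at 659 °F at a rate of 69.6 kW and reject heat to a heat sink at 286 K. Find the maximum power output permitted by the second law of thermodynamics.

T_H = 659 °F → (659 − 32) × 5/9 = 348.33 °C = 621.48 K.
The upper bound on efficiency is η_max = 1 − T_C/T_H = 1 − 286.00/621.48 = 0.5398.
W_max = η_max · Q_H = 0.5398 × 69.6 = 37.6 kW.

Ẇ_max ≈ 37.6 kW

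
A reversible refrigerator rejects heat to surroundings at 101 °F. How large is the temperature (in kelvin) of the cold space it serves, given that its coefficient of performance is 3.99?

T_H = 101 °F → (101 − 32) × 5/9 = 38.33 °C = 311.48 K.
COP_R = T_C/(T_H − T_C) ⇒ T_C = T_H·COP_R/(1 + COP_R) = 311.48 × 3.99/(1 + 3.99) = 249.1 K.

T_C ≈ 249.1 K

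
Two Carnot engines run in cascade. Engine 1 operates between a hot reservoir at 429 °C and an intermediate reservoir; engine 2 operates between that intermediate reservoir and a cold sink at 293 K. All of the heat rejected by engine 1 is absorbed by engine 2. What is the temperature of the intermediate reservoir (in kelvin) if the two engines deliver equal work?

T_m ≈ 498 K

T_H = 429 °C → 429 + 273.15 = 702.15 K.
For reversible stages Q_m = Q_H·(T_m/T_H). Setting W₁ = Q_H(1 − T_m/T_H) equal to W₂ = Q_m(1 − T_C/T_m) = Q_H·(T_m − T_C)/T_H gives T_H − T_m = T_m − T_C, so T_m = (T_H + T_C)/2 = (702.15 + 293.00)/2 = 498 K.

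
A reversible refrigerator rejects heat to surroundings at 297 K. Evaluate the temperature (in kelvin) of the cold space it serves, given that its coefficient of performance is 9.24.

T_C ≈ 268.0 K

COP_R = T_C/(T_H − T_C) ⇒ T_C = T_H·COP_R/(1 + COP_R) = 297.00 × 9.24/(1 + 9.24) = 268.0 K.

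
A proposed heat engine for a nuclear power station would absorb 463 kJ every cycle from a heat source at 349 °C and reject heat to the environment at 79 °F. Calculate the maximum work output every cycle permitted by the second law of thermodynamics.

T_H = 349 °C → 349 + 273.15 = 622.15 K.
T_C = 79 °F → (79 − 32) × 5/9 = 26.11 °C = 299.26 K.
No engine can exceed the Carnot limit: η_max = 1 − T_C/T_H = 1 − 299.26/622.15 = 0.5190.
W_max = η_max · Q_H = 0.5190 × 463 = 240 kJ.

W_max ≈ 240 kJ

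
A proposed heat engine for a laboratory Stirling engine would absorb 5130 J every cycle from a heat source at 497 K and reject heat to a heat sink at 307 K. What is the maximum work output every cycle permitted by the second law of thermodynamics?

The upper bound on efficiency is η_max = 1 − T_C/T_H = 1 − 307.00/497.00 = 0.3823.
W_max = η_max · Q_H = 0.3823 × 5130 = 1960 J.

W_max ≈ 1960 J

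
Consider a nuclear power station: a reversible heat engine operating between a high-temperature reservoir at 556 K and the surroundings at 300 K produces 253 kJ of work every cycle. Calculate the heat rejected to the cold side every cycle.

Q_C ≈ 296 kJ

η_rev = 1 − T_C/T_H = 1 − 300.00/556.00 = 0.4604.
Since Q_C/Q_H = T_C/T_H and Q_H = W/η, Q_C = W·T_C/(T_H − T_C) = 253 × 300.00/256.00 = 296 kJ.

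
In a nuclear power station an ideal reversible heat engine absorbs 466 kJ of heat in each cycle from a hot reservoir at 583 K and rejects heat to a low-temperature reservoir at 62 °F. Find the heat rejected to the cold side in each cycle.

T_C = 62 °F → (62 − 32) × 5/9 = 16.67 °C = 289.82 K.
The Carnot efficiency is η = 1 − T_C/T_H = 1 − 289.82/583.00 = 0.5029.
For a reversible cycle Q_C/Q_H = T_C/T_H, so Q_C = 466 × 289.82/583.00 = 232 kJ.

Q_C ≈ 232 kJ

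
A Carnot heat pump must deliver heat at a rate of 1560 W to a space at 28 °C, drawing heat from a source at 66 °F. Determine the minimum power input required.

T_H = 28 °C → 28 + 273.15 = 301.15 K.
T_C = 66 °F → (66 − 32) × 5/9 = 18.89 °C = 292.04 K.
COP_HP = T_H/(T_H − T_C) = 301.15/9.11 = 33.0530.
W = Q_H/COP_HP = 1560/33.0530 = 47.2 W.

Ẇ_in ≈ 47.2 W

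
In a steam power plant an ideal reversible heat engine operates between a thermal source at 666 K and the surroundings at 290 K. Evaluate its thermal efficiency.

η ≈ 0.5646

For a reversible engine, η = 1 − T_C/T_H = 1 − 290.00/666.00 = 0.5646.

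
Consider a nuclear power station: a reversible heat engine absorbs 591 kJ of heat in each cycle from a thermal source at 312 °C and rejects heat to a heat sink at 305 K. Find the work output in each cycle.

W ≈ 283 kJ

T_H = 312 °C → 312 + 273.15 = 585.15 K.
Since the cycle is reversible, η = 1 − T_C/T_H = 1 − 305.00/585.15 = 0.4788.
W = η·Q_H = 0.4788 × 591 = 283 kJ.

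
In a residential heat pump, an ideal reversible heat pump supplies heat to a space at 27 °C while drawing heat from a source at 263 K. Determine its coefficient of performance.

COP_HP ≈ 8.08

T_H = 27 °C → 27 + 273.15 = 300.15 K.
The Carnot heat-pump COP is COP_HP = T_H/(T_H − T_C) = 300.15/(300.15 − 263.00) = 8.08.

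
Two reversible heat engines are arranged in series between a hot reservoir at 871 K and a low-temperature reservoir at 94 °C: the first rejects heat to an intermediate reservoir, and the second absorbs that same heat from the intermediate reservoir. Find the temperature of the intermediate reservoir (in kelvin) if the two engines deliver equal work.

T_m ≈ 619 K

T_C = 94 °C → 94 + 273.15 = 367.15 K.
For reversible stages Q_m = Q_H·(T_m/T_H). Setting W₁ = Q_H(1 − T_m/T_H) equal to W₂ = Q_m(1 − T_C/T_m) = Q_H·(T_m − T_C)/T_H gives T_H − T_m = T_m − T_C, so T_m = (T_H + T_C)/2 = (871.00 + 367.15)/2 = 619 K.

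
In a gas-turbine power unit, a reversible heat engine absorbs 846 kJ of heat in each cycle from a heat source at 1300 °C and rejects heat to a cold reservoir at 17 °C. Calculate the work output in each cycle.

T_H = 1300 °C → 1300 + 273.15 = 1573.15 K.
T_C = 17 °C → 17 + 273.15 = 290.15 K.
η_rev = 1 − T_C/T_H = 1 − 290.15/1573.15 = 0.8156.
W = η·Q_H = 0.8156 × 846 = 690.0 kJ.

W ≈ 690.0 kJ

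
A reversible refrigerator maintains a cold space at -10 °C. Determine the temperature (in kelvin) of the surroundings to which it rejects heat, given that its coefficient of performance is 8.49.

T_H ≈ 294.1 K

T_C = -10 °C → -10 + 273.15 = 263.15 K.
COP_R = T_C/(T_H − T_C) ⇒ T_H = T_C·(1 + 1/COP_R) = 263.15 × (1 + 1/8.49) = 294.1 K.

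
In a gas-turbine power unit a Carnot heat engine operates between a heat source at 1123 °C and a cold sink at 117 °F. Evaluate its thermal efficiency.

η ≈ 0.7705

T_H = 1123 °C → 1123 + 273.15 = 1396.15 K.
T_C = 117 °F → (117 − 32) × 5/9 = 47.22 °C = 320.37 K.
η_rev = 1 − T_C/T_H = 1 − 320.37/1396.15 = 0.7705.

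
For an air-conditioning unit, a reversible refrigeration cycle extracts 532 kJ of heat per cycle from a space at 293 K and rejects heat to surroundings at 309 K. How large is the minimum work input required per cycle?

COP_R = T_C/(T_H − T_C) = 293.00/16.00 = 18.3125.
W = Q_C/COP_R = 532/18.3125 = 29.1 kJ.

W_in ≈ 29.1 kJ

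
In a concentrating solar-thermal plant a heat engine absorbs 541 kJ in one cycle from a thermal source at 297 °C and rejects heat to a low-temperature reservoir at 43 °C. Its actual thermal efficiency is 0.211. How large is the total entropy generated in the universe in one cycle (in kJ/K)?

T_H = 297 °C → 297 + 273.15 = 570.15 K.
T_C = 43 °C → 43 + 273.15 = 316.15 K.
W = η·Q_H = 0.211 × 541 = 114.2 kJ, so Q_C = Q_H − W = 426.8 kJ.
Reservoir entropy changes: ΔS_H = −Q_H/T_H = −541/570.15 = -0.9489 kJ/K and ΔS_C = +Q_C/T_C = 426.8/316.15 = 1.350 kJ/K.
ΔS_univ = −Q_H/T_H + Q_C/T_C = 0.401 kJ/K (> 0, since η = 0.211 < η_Carnot = 0.445).

ΔS_univ ≈ 0.401 kJ/K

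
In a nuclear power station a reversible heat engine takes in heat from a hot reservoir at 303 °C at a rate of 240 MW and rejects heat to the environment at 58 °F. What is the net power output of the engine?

T_H = 303 °C → 303 + 273.15 = 576.15 K.
T_C = 58 °F → (58 − 32) × 5/9 = 14.44 °C = 287.59 K.
For a reversible engine, η = 1 − T_C/T_H = 1 − 287.59/576.15 = 0.5008.
W = η·Q_H = 0.5008 × 240 = 120 MW.

Ẇ ≈ 120 MW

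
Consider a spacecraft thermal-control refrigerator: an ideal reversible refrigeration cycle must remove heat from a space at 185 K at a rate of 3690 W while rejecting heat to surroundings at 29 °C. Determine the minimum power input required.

T_H = 29 °C → 29 + 273.15 = 302.15 K.
COP_R = T_C/(T_H − T_C) = 185.00/117.15 = 1.5792.
W = Q_C/COP_R = 3690/1.5792 = 2337 W.

Ẇ_in ≈ 2337 W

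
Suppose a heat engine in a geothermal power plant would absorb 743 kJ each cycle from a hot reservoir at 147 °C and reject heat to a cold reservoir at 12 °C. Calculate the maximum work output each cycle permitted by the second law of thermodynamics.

T_H = 147 °C → 147 + 273.15 = 420.15 K.
T_C = 12 °C → 12 + 273.15 = 285.15 K.
No engine can exceed the Carnot limit: η_max = 1 − T_C/T_H = 1 − 285.15/420.15 = 0.3213.
W_max = η_max · Q_H = 0.3213 × 743 = 239 kJ.

W_max ≈ 239 kJ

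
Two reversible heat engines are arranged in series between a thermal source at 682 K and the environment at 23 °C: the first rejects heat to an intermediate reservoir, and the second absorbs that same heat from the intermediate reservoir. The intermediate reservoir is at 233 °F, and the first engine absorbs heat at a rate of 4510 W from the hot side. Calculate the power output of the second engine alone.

T_C = 23 °C → 23 + 273.15 = 296.15 K.
T_m = 233 °F → (233 − 32) × 5/9 = 111.67 °C = 384.82 K.
Heat entering the second stage: Q_m = Q_H·(T_m/T_H) = 4510 × 384.82/682.00 = 2540 W.
Second-stage efficiency η₂ = 1 − T_C/T_m = 1 − 296.15/384.82 = 0.2304, so W₂ = η₂·Q_m = 586 W.

Ẇ₂ ≈ 586 W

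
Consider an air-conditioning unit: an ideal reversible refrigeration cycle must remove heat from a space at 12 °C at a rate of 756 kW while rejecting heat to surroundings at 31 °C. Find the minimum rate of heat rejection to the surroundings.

T_H = 31 °C → 31 + 273.15 = 304.15 K.
T_C = 12 °C → 12 + 273.15 = 285.15 K.
For a reversible cycle Q_H/Q_C = T_H/T_C, so Q_H = Q_C·T_H/T_C = 756 × 304.15/285.15 = 806 kW.

Q̇_H ≈ 806 kW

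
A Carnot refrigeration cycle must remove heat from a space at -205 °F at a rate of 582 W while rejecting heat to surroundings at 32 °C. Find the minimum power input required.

Ẇ_in ≈ 673 W

T_H = 32 °C → 32 + 273.15 = 305.15 K.
T_C = -205 °F → (-205 − 32) × 5/9 = -131.67 °C = 141.48 K.
For a reversible refrigerator, COP_R = T_C/(T_H − T_C) = 141.48/163.67 = 0.8645.
W = Q_C/COP_R = 582/0.8645 = 673 W.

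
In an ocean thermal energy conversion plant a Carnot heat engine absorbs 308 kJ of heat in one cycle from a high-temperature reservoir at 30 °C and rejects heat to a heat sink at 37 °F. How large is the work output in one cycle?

W ≈ 27.7 kJ

T_H = 30 °C → 30 + 273.15 = 303.15 K.
T_C = 37 °F → (37 − 32) × 5/9 = 2.78 °C = 275.93 K.
For a reversible engine, η = 1 − T_C/T_H = 1 − 275.93/303.15 = 0.0898.
W = η·Q_H = 0.0898 × 308 = 27.7 kJ.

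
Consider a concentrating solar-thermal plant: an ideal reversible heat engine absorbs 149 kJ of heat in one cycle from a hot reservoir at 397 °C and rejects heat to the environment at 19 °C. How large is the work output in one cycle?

W ≈ 84.04 kJ

T_H = 397 °C → 397 + 273.15 = 670.15 K.
T_C = 19 °C → 19 + 273.15 = 292.15 K.
Carnot efficiency: η = 1 − T_C/T_H = 1 − 292.15/670.15 = 0.5641.
W = η·Q_H = 0.5641 × 149 = 84.04 kJ.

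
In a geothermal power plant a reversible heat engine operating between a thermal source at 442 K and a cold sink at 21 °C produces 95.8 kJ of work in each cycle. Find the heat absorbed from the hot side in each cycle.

Q_H ≈ 286 kJ

T_C = 21 °C → 21 + 273.15 = 294.15 K.
Carnot efficiency: η = 1 − T_C/T_H = 1 − 294.15/442.00 = 0.3345.
Q_H = W/η = 95.8/0.3345 = 286 kJ.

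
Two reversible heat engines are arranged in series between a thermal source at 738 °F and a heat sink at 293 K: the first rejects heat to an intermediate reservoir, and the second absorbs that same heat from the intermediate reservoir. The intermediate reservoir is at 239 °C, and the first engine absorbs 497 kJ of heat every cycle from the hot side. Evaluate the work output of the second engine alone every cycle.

T_H = 738 °F → (738 − 32) × 5/9 = 392.22 °C = 665.37 K.
T_m = 239 °C → 239 + 273.15 = 512.15 K.
Heat entering the second stage: Q_m = Q_H·(T_m/T_H) = 497 × 512.15/665.37 = 383 kJ.
Second-stage efficiency η₂ = 1 − T_C/T_m = 1 − 293.00/512.15 = 0.4279, so W₂ = η₂·Q_m = 164 kJ.

W₂ ≈ 164 kJ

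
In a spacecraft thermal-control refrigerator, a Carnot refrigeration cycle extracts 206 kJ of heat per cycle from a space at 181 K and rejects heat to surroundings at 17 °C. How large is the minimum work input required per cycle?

W_in ≈ 124 kJ

T_H = 17 °C → 17 + 273.15 = 290.15 K.
The reversible coefficient of performance is COP_R = T_C/(T_H − T_C) = 181.00/109.15 = 1.6583.
W = Q_C/COP_R = 206/1.6583 = 124 kJ.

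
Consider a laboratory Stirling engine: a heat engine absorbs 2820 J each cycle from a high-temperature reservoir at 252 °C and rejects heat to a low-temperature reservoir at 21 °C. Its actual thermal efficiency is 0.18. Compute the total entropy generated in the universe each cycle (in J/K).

ΔS_univ ≈ 2.491 J/K

T_H = 252 °C → 252 + 273.15 = 525.15 K.
T_C = 21 °C → 21 + 273.15 = 294.15 K.
W = η·Q_H = 0.18 × 2820 = 507.6 J, so Q_C = Q_H − W = 2312 J.
Reservoir entropy changes: ΔS_H = −Q_H/T_H = −2820/525.15 = -5.370 J/K and ΔS_C = +Q_C/T_C = 2312/294.15 = 7.861 J/K.
ΔS_univ = −Q_H/T_H + Q_C/T_C = 2.491 J/K (> 0, since η = 0.18 < η_Carnot = 0.440).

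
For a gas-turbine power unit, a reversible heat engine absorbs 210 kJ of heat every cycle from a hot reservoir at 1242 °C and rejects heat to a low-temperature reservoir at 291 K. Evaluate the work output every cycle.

T_H = 1242 °C → 1242 + 273.15 = 1515.15 K.
Since the cycle is reversible, η = 1 − T_C/T_H = 1 − 291.00/1515.15 = 0.8079.
W = η·Q_H = 0.8079 × 210 = 170 kJ.

W ≈ 170 kJ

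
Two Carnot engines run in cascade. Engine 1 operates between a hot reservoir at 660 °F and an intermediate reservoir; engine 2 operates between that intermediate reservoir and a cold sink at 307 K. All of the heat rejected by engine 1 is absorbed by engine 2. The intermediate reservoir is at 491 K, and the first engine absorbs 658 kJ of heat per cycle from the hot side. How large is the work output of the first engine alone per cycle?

T_H = 660 °F → (660 − 32) × 5/9 = 348.89 °C = 622.04 K.
First-stage efficiency η₁ = 1 − T_m/T_H = 1 − 491.00/622.04 = 0.2107.
W₁ = η₁·Q_H = 0.2107 × 658 = 139 kJ.

W₁ ≈ 139 kJ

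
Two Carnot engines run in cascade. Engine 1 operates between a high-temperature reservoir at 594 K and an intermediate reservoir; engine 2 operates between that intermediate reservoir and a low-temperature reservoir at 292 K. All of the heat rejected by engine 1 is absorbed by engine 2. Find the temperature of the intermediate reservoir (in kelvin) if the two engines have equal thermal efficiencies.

T_m ≈ 416.5 K

Equal efficiencies require 1 − T_m/T_H = 1 − T_C/T_m, i.e. T_m/T_H = T_C/T_m, so T_m = √(T_H·T_C) = √(594.00 × 292.00) = 416.5 K.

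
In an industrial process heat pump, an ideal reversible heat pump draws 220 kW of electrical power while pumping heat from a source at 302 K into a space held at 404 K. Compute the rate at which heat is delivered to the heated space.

Q̇_H ≈ 871 kW

For a reversible heat pump, COP_HP = T_H/(T_H − T_C) = 404.00/102.00 = 3.9608.
Q_H = COP_HP · W = 3.9608 × 220 = 871 kW.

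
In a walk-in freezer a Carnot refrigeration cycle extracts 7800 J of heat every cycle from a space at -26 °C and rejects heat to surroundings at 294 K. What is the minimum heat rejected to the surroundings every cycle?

Q_H ≈ 9279 J

T_C = -26 °C → -26 + 273.15 = 247.15 K.
For a reversible cycle Q_H/Q_C = T_H/T_C, so Q_H = Q_C·T_H/T_C = 7800 × 294.00/247.15 = 9279 J.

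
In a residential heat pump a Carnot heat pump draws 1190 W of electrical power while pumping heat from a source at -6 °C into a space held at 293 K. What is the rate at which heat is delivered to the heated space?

T_C = -6 °C → -6 + 273.15 = 267.15 K.
Reversible heating COP: COP_HP = T_H/(T_H − T_C) = 293.00/25.85 = 11.3346.
Q_H = COP_HP · W = 11.3346 × 1190 = 13490 W.

Q̇_H ≈ 13490 W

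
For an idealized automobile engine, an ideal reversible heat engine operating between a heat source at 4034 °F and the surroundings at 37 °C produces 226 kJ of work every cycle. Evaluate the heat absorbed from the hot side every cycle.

Q_H ≈ 258 kJ

T_H = 4034 °F → (4034 − 32) × 5/9 = 2223.33 °C = 2496.48 K.
T_C = 37 °C → 37 + 273.15 = 310.15 K.
η_rev = 1 − T_C/T_H = 1 − 310.15/2496.48 = 0.8758.
Q_H = W/η = 226/0.8758 = 258 kJ.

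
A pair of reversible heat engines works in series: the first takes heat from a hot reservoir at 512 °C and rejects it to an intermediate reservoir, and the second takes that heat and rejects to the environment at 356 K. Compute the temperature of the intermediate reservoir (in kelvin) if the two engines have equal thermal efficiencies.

T_H = 512 °C → 512 + 273.15 = 785.15 K.
Equal efficiencies require 1 − T_m/T_H = 1 − T_C/T_m, i.e. T_m/T_H = T_C/T_m, so T_m = √(T_H·T_C) = √(785.15 × 356.00) = 529 K.

T_m ≈ 529 K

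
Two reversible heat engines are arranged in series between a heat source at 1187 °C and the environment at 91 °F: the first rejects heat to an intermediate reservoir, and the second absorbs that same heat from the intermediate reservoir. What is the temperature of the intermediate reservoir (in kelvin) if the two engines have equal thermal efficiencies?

T_m ≈ 668.4 K

T_H = 1187 °C → 1187 + 273.15 = 1460.15 K.
T_C = 91 °F → (91 − 32) × 5/9 = 32.78 °C = 305.93 K.
Equal efficiencies require 1 − T_m/T_H = 1 − T_C/T_m, i.e. T_m/T_H = T_C/T_m, so T_m = √(T_H·T_C) = √(1460.15 × 305.93) = 668.4 K.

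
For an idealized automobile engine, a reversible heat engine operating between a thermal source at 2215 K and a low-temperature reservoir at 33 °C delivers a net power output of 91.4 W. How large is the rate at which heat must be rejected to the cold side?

Q̇_C ≈ 14.66 W

T_C = 33 °C → 33 + 273.15 = 306.15 K.
Carnot efficiency: η = 1 − T_C/T_H = 1 − 306.15/2215.00 = 0.8618.
Since Q_C/Q_H = T_C/T_H and Q_H = W/η, Q_C = W·T_C/(T_H − T_C) = 91.4 × 306.15/1908.85 = 14.66 W.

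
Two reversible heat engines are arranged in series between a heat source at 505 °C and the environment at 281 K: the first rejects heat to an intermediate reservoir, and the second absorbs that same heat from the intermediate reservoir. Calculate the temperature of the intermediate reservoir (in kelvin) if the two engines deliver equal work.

T_H = 505 °C → 505 + 273.15 = 778.15 K.
For reversible stages Q_m = Q_H·(T_m/T_H). Setting W₁ = Q_H(1 − T_m/T_H) equal to W₂ = Q_m(1 − T_C/T_m) = Q_H·(T_m − T_C)/T_H gives T_H − T_m = T_m − T_C, so T_m = (T_H + T_C)/2 = (778.15 + 281.00)/2 = 529.6 K.

T_m ≈ 529.6 K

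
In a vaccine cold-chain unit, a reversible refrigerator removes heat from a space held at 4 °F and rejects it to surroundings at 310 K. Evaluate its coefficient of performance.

COP_R ≈ 4.92

T_C = 4 °F → (4 − 32) × 5/9 = -15.56 °C = 257.59 K.
COP_R = T_C/(T_H − T_C) = 257.59/(310.00 − 257.59) = 4.92.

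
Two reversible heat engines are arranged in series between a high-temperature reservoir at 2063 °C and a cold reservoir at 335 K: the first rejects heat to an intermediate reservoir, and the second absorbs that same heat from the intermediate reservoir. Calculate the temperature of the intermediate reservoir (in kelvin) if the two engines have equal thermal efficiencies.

T_H = 2063 °C → 2063 + 273.15 = 2336.15 K.
Equal efficiencies require 1 − T_m/T_H = 1 − T_C/T_m, i.e. T_m/T_H = T_C/T_m, so T_m = √(T_H·T_C) = √(2336.15 × 335.00) = 885 K.

T_m ≈ 885 K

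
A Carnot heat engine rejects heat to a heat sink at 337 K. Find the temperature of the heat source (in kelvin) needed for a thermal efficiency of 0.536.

T_H ≈ 726.3 K

From η = 1 − T_C/T_H, solving for T_H gives T_H = T_C/(1 − η) = 337.00/(1 − 0.536) = 726.3 K.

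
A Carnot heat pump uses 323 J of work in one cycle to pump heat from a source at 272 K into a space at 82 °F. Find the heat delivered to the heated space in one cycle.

T_H = 82 °F → (82 − 32) × 5/9 = 27.78 °C = 300.93 K.
The Carnot heat-pump COP is COP_HP = T_H/(T_H − T_C) = 300.93/28.93 = 10.4027.
Q_H = COP_HP · W = 10.4027 × 323 = 3360 J.

Q_H ≈ 3360 J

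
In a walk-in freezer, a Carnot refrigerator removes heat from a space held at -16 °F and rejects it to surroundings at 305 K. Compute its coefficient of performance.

COP_R ≈ 4.21

T_C = -16 °F → (-16 − 32) × 5/9 = -26.67 °C = 246.48 K.
Carnot COP: COP_R = T_C/(T_H − T_C) = 246.48/(305.00 − 246.48) = 4.21.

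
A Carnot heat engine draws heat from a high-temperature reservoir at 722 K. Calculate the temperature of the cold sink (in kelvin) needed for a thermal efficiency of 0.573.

T_C ≈ 308 K

From η = 1 − T_C/T_H, T_C = T_H·(1 − η) = 722.00 × (1 − 0.573) = 308 K.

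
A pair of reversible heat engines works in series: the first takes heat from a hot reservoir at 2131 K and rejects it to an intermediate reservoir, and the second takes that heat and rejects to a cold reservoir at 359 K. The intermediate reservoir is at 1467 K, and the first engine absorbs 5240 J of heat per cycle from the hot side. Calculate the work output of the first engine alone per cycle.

First-stage efficiency η₁ = 1 − T_m/T_H = 1 − 1467.00/2131.00 = 0.3116.
W₁ = η₁·Q_H = 0.3116 × 5240 = 1630 J.

W₁ ≈ 1630 J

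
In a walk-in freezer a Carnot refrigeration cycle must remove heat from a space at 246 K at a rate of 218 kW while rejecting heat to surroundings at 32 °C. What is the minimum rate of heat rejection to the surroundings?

Q̇_H ≈ 270.4 kW

T_H = 32 °C → 32 + 273.15 = 305.15 K.
For a reversible cycle Q_H/Q_C = T_H/T_C, so Q_H = Q_C·T_H/T_C = 218 × 305.15/246.00 = 270.4 kW.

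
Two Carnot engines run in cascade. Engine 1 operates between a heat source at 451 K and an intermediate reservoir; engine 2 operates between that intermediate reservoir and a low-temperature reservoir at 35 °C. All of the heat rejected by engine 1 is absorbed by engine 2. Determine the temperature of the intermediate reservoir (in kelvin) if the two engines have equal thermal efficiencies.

T_m ≈ 373 K

T_C = 35 °C → 35 + 273.15 = 308.15 K.
Equal efficiencies require 1 − T_m/T_H = 1 − T_C/T_m, i.e. T_m/T_H = T_C/T_m, so T_m = √(T_H·T_C) = √(451.00 × 308.15) = 373 K.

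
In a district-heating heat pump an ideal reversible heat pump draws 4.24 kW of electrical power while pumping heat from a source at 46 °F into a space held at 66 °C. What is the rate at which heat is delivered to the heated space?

Q̇_H ≈ 24.7 kW

T_H = 66 °C → 66 + 273.15 = 339.15 K.
T_C = 46 °F → (46 − 32) × 5/9 = 7.78 °C = 280.93 K.
Reversible heating COP: COP_HP = T_H/(T_H − T_C) = 339.15/58.22 = 5.8251.
Q_H = COP_HP · W = 5.8251 × 4.24 = 24.7 kW.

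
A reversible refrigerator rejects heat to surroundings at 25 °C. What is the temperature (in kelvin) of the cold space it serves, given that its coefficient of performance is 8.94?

T_H = 25 °C → 25 + 273.15 = 298.15 K.
COP_R = T_C/(T_H − T_C) ⇒ T_C = T_H·COP_R/(1 + COP_R) = 298.15 × 8.94/(1 + 8.94) = 268.2 K.

T_C ≈ 268.2 K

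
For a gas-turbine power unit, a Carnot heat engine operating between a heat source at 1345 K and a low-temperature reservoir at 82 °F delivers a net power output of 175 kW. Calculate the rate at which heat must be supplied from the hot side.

T_C = 82 °F → (82 − 32) × 5/9 = 27.78 °C = 300.93 K.
The Carnot efficiency is η = 1 − T_C/T_H = 1 − 300.93/1345.00 = 0.7763.
Q_H = W/η = 175/0.7763 = 225 kW.

Q̇_H ≈ 225 kW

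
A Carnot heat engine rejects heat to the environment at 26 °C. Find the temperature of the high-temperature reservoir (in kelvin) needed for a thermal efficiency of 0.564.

T_H ≈ 686 K

T_C = 26 °C → 26 + 273.15 = 299.15 K.
From η = 1 − T_C/T_H, solving for T_H gives T_H = T_C/(1 − η) = 299.15/(1 − 0.564) = 686 K.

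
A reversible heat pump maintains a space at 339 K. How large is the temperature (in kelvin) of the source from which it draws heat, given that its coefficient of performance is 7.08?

T_C ≈ 291 K

COP_HP = T_H/(T_H − T_C) ⇒ T_C = T_H·(COP_HP − 1)/COP_HP = 339.00 × (7.08 − 1)/7.08 = 291 K.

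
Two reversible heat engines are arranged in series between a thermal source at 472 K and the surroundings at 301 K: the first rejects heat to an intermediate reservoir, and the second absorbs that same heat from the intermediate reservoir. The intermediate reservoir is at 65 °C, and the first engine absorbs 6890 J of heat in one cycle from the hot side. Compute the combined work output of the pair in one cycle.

W_total ≈ 2500 J

Two reversible stages in series are equivalent to a single Carnot engine between T_H and T_C, so η_total = 1 − T_C/T_H = 1 − 301.00/472.00 = 0.3623.
W_total = η_total · Q_H = 0.3623 × 6890 = 2500 J.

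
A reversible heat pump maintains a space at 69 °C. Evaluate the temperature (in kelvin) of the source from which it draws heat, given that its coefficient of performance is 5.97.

T_H = 69 °C → 69 + 273.15 = 342.15 K.
COP_HP = T_H/(T_H − T_C) ⇒ T_C = T_H·(COP_HP − 1)/COP_HP = 342.15 × (5.97 − 1)/5.97 = 284.8 K.

T_C ≈ 284.8 K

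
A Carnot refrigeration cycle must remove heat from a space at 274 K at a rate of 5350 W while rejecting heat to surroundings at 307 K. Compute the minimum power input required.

COP_R = T_C/(T_H − T_C) = 274.00/33.00 = 8.3030.
W = Q_C/COP_R = 5350/8.3030 = 644 W.

Ẇ_in ≈ 644 W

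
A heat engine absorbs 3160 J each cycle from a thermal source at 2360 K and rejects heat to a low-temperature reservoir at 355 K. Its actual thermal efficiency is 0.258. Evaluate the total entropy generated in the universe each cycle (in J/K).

W = η·Q_H = 0.258 × 3160 = 815.3 J, so Q_C = Q_H − W = 2345 J.
The hot reservoir loses entropy Q_H/T_H = 3160/2360.00 = 1.339 J/K; the cold reservoir gains Q_C/T_C = 2345/355.00 = 6.605 J/K.
ΔS_univ = −Q_H/T_H + Q_C/T_C = 5.27 J/K (> 0, since η = 0.258 < η_Carnot = 0.850).

ΔS_univ ≈ 5.27 J/K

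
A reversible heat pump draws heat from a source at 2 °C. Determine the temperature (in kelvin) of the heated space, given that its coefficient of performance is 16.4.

T_H ≈ 293 K

T_C = 2 °C → 2 + 273.15 = 275.15 K.
COP_HP = T_H/(T_H − T_C) ⇒ T_H = T_C·COP_HP/(COP_HP − 1) = 275.15 × 16.4/(16.4 − 1) = 293 K.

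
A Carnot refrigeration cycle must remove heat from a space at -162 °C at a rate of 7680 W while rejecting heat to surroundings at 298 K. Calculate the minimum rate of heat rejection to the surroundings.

T_C = -162 °C → -162 + 273.15 = 111.15 K.
For a reversible cycle Q_H/Q_C = T_H/T_C, so Q_H = Q_C·T_H/T_C = 7680 × 298.00/111.15 = 20600 W.

Q̇_H ≈ 20600 W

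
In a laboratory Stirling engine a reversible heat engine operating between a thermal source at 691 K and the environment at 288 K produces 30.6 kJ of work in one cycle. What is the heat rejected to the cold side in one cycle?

For a reversible engine, η = 1 − T_C/T_H = 1 − 288.00/691.00 = 0.5832.
Since Q_C/Q_H = T_C/T_H and Q_H = W/η, Q_C = W·T_C/(T_H − T_C) = 30.6 × 288.00/403.00 = 21.9 kJ.

Q_C ≈ 21.9 kJ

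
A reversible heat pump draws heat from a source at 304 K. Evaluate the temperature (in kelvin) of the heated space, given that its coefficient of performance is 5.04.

T_H ≈ 379.2 K

COP_HP = T_H/(T_H − T_C) ⇒ T_H = T_C·COP_HP/(COP_HP − 1) = 304.00 × 5.04/(5.04 − 1) = 379.2 K.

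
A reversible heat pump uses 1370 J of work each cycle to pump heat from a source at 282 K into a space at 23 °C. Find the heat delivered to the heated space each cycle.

T_H = 23 °C → 23 + 273.15 = 296.15 K.
For a reversible heat pump, COP_HP = T_H/(T_H − T_C) = 296.15/14.15 = 20.9293.
Q_H = COP_HP · W = 20.9293 × 1370 = 28700 J.

Q_H ≈ 28700 J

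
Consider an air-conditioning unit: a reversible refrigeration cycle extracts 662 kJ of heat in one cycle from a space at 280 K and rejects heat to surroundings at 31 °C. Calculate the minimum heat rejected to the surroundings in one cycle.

Q_H ≈ 719 kJ

T_H = 31 °C → 31 + 273.15 = 304.15 K.
For a reversible cycle Q_H/Q_C = T_H/T_C, so Q_H = Q_C·T_H/T_C = 662 × 304.15/280.00 = 719 kJ.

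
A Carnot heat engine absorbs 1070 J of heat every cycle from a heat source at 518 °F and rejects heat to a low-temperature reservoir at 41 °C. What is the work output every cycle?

T_H = 518 °F → (518 − 32) × 5/9 = 270.00 °C = 543.15 K.
T_C = 41 °C → 41 + 273.15 = 314.15 K.
η_rev = 1 − T_C/T_H = 1 − 314.15/543.15 = 0.4216.
W = η·Q_H = 0.4216 × 1070 = 451 J.

W ≈ 451 J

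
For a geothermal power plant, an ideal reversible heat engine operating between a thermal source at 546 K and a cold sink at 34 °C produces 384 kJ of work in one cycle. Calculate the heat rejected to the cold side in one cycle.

Q_C ≈ 494 kJ

T_C = 34 °C → 34 + 273.15 = 307.15 K.
Since the cycle is reversible, η = 1 − T_C/T_H = 1 − 307.15/546.00 = 0.4375.
Since Q_C/Q_H = T_C/T_H and Q_H = W/η, Q_C = W·T_C/(T_H − T_C) = 384 × 307.15/238.85 = 494 kJ.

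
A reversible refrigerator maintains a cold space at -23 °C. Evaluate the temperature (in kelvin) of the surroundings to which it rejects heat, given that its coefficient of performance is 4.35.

T_H ≈ 308 K

T_C = -23 °C → -23 + 273.15 = 250.15 K.
COP_R = T_C/(T_H − T_C) ⇒ T_H = T_C·(1 + 1/COP_R) = 250.15 × (1 + 1/4.35) = 308 K.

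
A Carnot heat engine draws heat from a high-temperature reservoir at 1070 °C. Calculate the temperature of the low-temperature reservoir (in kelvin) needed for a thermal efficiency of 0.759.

T_C ≈ 323.7 K

T_H = 1070 °C → 1070 + 273.15 = 1343.15 K.
From η = 1 − T_C/T_H, T_C = T_H·(1 − η) = 1343.15 × (1 − 0.759) = 323.7 K.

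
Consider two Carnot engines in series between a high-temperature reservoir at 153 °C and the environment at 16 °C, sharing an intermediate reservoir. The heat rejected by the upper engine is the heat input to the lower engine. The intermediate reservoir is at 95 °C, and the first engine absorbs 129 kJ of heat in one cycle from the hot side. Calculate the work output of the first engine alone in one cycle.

T_H = 153 °C → 153 + 273.15 = 426.15 K.
T_C = 16 °C → 16 + 273.15 = 289.15 K.
T_m = 95 °C → 95 + 273.15 = 368.15 K.
First-stage efficiency η₁ = 1 − T_m/T_H = 1 − 368.15/426.15 = 0.1361.
W₁ = η₁·Q_H = 0.1361 × 129 = 17.6 kJ.

W₁ ≈ 17.6 kJ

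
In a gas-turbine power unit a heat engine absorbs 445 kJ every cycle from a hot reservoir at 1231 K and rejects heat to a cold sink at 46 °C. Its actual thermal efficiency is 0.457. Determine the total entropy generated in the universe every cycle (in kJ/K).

T_C = 46 °C → 46 + 273.15 = 319.15 K.
W = η·Q_H = 0.457 × 445 = 203.4 kJ, so Q_C = Q_H − W = 241.6 kJ.
Reservoir entropy changes: ΔS_H = −Q_H/T_H = −445/1231.00 = -0.3615 kJ/K and ΔS_C = +Q_C/T_C = 241.6/319.15 = 0.7571 kJ/K.
ΔS_univ = −Q_H/T_H + Q_C/T_C = 0.396 kJ/K (> 0, since η = 0.457 < η_Carnot = 0.741).

ΔS_univ ≈ 0.396 kJ/K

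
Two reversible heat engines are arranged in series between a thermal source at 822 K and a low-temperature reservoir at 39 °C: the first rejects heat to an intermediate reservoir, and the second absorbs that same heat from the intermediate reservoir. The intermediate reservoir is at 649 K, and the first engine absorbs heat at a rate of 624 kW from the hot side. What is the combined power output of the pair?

T_C = 39 °C → 39 + 273.15 = 312.15 K.
Two reversible stages in series are equivalent to a single Carnot engine between T_H and T_C, so η_total = 1 − T_C/T_H = 1 − 312.15/822.00 = 0.6203.
W_total = η_total · Q_H = 0.6203 × 624 = 387.0 kW.

Ẇ_total ≈ 387.0 kW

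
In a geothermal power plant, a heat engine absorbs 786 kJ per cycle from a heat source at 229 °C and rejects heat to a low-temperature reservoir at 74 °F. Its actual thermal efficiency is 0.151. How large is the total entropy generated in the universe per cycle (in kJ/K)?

T_H = 229 °C → 229 + 273.15 = 502.15 K.
T_C = 74 °F → (74 − 32) × 5/9 = 23.33 °C = 296.48 K.
W = η·Q_H = 0.151 × 786 = 118.7 kJ, so Q_C = Q_H − W = 667.3 kJ.
Entropy balance on the reservoirs: −Q_H/T_H = -1.565 kJ/K, +Q_C/T_C = 2.251 kJ/K.
ΔS_univ = −Q_H/T_H + Q_C/T_C = 0.685 kJ/K (> 0, since η = 0.151 < η_Carnot = 0.410).

ΔS_univ ≈ 0.685 kJ/K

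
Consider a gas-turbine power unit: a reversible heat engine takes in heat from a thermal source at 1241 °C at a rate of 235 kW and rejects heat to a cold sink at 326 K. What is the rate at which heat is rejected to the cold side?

Q̇_C ≈ 50.6 kW

T_H = 1241 °C → 1241 + 273.15 = 1514.15 K.
For a reversible engine, η = 1 − T_C/T_H = 1 − 326.00/1514.15 = 0.7847.
For a reversible cycle Q_C/Q_H = T_C/T_H, so Q_C = 235 × 326.00/1514.15 = 50.6 kW.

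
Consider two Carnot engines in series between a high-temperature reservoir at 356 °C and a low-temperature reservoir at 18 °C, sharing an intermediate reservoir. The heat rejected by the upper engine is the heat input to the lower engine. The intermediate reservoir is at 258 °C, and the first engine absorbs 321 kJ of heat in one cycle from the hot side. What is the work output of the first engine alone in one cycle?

T_H = 356 °C → 356 + 273.15 = 629.15 K.
T_C = 18 °C → 18 + 273.15 = 291.15 K.
T_m = 258 °C → 258 + 273.15 = 531.15 K.
First-stage efficiency η₁ = 1 − T_m/T_H = 1 − 531.15/629.15 = 0.1558.
W₁ = η₁·Q_H = 0.1558 × 321 = 50.0 kJ.

W₁ ≈ 50.0 kJ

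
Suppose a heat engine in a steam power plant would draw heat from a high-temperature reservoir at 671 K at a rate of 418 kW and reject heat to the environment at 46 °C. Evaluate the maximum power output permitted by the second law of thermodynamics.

Ẇ_max ≈ 219 kW

T_C = 46 °C → 46 + 273.15 = 319.15 K.
The upper bound on efficiency is η_max = 1 − T_C/T_H = 1 − 319.15/671.00 = 0.5244.
W_max = η_max · Q_H = 0.5244 × 418 = 219 kW.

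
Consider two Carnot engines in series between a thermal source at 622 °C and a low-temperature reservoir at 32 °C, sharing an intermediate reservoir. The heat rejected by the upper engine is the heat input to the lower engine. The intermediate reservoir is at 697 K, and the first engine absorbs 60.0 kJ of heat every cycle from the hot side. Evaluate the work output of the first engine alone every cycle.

T_H = 622 °C → 622 + 273.15 = 895.15 K.
T_C = 32 °C → 32 + 273.15 = 305.15 K.
First-stage efficiency η₁ = 1 − T_m/T_H = 1 − 697.00/895.15 = 0.2214.
W₁ = η₁·Q_H = 0.2214 × 60.0 = 13.3 kJ.

W₁ ≈ 13.3 kJ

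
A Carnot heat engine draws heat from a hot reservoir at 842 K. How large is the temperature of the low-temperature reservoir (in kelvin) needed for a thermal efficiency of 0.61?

From η = 1 − T_C/T_H, T_C = T_H·(1 − η) = 842.00 × (1 − 0.61) = 328 K.

T_C ≈ 328 K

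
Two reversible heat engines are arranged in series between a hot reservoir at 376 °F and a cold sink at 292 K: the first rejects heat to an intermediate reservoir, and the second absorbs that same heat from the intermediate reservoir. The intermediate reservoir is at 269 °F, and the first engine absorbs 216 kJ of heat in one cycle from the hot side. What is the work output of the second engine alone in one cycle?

T_H = 376 °F → (376 − 32) × 5/9 = 191.11 °C = 464.26 K.
T_m = 269 °F → (269 − 32) × 5/9 = 131.67 °C = 404.82 K.
Heat entering the second stage: Q_m = Q_H·(T_m/T_H) = 216 × 404.82/464.26 = 188.3 kJ.
Second-stage efficiency η₂ = 1 − T_C/T_m = 1 − 292.00/404.82 = 0.2787, so W₂ = η₂·Q_m = 52.49 kJ.

W₂ ≈ 52.49 kJ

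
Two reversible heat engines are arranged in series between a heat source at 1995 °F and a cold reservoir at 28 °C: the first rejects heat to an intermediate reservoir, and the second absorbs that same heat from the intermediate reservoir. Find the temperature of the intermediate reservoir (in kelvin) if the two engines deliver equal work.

T_m ≈ 832 K

T_H = 1995 °F → (1995 − 32) × 5/9 = 1090.56 °C = 1363.71 K.
T_C = 28 °C → 28 + 273.15 = 301.15 K.
For reversible stages Q_m = Q_H·(T_m/T_H). Setting W₁ = Q_H(1 − T_m/T_H) equal to W₂ = Q_m(1 − T_C/T_m) = Q_H·(T_m − T_C)/T_H gives T_H − T_m = T_m − T_C, so T_m = (T_H + T_C)/2 = (1363.71 + 301.15)/2 = 832 K.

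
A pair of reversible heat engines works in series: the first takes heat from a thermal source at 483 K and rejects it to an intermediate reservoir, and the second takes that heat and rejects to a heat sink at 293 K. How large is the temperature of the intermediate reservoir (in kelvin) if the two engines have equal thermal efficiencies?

Equal efficiencies require 1 − T_m/T_H = 1 − T_C/T_m, i.e. T_m/T_H = T_C/T_m, so T_m = √(T_H·T_C) = √(483.00 × 293.00) = 376.2 K.

T_m ≈ 376.2 K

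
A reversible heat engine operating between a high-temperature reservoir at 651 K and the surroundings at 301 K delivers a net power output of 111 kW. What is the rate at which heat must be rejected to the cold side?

Q̇_C ≈ 95.5 kW

η_rev = 1 − T_C/T_H = 1 − 301.00/651.00 = 0.5376.
Since Q_C/Q_H = T_C/T_H and Q_H = W/η, Q_C = W·T_C/(T_H − T_C) = 111 × 301.00/350.00 = 95.5 kW.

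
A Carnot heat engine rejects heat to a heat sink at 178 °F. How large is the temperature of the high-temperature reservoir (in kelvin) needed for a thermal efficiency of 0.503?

T_C = 178 °F → (178 − 32) × 5/9 = 81.11 °C = 354.26 K.
From η = 1 − T_C/T_H, solving for T_H gives T_H = T_C/(1 − η) = 354.26/(1 − 0.503) = 713 K.

T_H ≈ 713 K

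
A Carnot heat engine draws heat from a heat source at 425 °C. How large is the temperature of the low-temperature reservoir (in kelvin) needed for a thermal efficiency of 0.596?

T_C ≈ 282 K

T_H = 425 °C → 425 + 273.15 = 698.15 K.
From η = 1 − T_C/T_H, T_C = T_H·(1 − η) = 698.15 × (1 − 0.596) = 282 K.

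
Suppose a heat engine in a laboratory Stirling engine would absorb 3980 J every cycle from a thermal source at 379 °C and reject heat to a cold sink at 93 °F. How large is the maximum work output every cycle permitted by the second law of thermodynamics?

T_H = 379 °C → 379 + 273.15 = 652.15 K.
T_C = 93 °F → (93 − 32) × 5/9 = 33.89 °C = 307.04 K.
By the Carnot theorem, η_max = 1 − T_C/T_H = 1 − 307.04/652.15 = 0.5292.
W_max = η_max · Q_H = 0.5292 × 3980 = 2110 J.

W_max ≈ 2110 J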